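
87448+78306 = 165754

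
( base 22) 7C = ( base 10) 166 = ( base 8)246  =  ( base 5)1131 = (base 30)5G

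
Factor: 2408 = 2^3 * 7^1*43^1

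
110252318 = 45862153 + 64390165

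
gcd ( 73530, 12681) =9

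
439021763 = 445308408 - 6286645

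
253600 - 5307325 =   -  5053725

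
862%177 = 154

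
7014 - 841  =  6173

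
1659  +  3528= 5187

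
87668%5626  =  3278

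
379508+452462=831970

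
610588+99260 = 709848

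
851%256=83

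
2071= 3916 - 1845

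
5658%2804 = 50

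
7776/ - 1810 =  - 3888/905= -4.30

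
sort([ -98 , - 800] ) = [-800, - 98] 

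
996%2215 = 996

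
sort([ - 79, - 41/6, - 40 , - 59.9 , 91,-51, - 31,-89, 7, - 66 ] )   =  [ - 89, - 79, - 66, - 59.9,-51, -40, - 31, - 41/6,7, 91]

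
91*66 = 6006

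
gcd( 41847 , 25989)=3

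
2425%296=57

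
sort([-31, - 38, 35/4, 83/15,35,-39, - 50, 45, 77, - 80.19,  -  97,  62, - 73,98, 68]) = [  -  97, - 80.19, - 73, - 50,-39,-38,-31,83/15, 35/4, 35 , 45, 62,68,77, 98]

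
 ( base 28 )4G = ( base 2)10000000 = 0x80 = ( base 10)128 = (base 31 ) 44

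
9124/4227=2 + 670/4227=2.16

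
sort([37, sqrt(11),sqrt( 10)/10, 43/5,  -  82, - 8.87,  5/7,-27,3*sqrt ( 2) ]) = [-82, - 27,-8.87, sqrt (10)/10,5/7, sqrt( 11 ),3*sqrt(2),43/5,37]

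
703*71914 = 50555542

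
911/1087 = 911/1087 = 0.84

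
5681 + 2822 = 8503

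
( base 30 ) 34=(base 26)3g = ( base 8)136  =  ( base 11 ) 86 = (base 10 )94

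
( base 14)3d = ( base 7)106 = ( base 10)55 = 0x37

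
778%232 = 82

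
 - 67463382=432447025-499910407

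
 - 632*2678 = - 1692496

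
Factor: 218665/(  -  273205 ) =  - 433/541 = - 433^1*541^ (-1)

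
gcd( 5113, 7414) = 1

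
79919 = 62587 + 17332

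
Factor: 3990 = 2^1*3^1  *5^1*7^1*19^1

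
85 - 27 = 58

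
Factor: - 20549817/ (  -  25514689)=3^2*2283313^1*25514689^(- 1) 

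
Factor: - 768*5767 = - 2^8 * 3^1*73^1*79^1 = - 4429056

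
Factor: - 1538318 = -2^1*769159^1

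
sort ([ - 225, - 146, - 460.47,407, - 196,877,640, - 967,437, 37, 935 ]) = [ - 967, - 460.47  , - 225,-196, - 146,37,407,437,640,877,935]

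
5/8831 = 5/8831= 0.00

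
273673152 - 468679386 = -195006234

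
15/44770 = 3/8954 = 0.00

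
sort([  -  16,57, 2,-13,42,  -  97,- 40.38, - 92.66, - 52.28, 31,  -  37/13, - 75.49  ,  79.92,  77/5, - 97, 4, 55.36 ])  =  [ - 97,-97, - 92.66, - 75.49,-52.28, - 40.38, -16, -13,  -  37/13, 2, 4,77/5, 31,42 , 55.36,  57,79.92 ] 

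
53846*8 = 430768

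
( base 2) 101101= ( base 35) 1A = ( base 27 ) 1I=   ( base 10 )45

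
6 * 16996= 101976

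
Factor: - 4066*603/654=-3^1*19^1*67^1*107^1 * 109^(-1) =- 408633/109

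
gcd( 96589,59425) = 1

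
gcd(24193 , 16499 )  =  1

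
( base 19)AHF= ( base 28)510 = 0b111101101100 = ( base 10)3948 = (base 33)3kl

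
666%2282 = 666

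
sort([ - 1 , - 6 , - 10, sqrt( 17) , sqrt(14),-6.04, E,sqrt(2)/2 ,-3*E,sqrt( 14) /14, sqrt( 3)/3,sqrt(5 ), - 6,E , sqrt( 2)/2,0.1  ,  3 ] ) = [ -10, - 3*E, -6.04, - 6, - 6,-1,  0.1, sqrt( 14)/14, sqrt ( 3 )/3, sqrt (2)/2,  sqrt( 2)/2 , sqrt(5), E,E, 3, sqrt( 14),sqrt( 17) ] 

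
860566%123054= 122242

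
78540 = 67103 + 11437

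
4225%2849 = 1376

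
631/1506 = 631/1506 = 0.42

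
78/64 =39/32 = 1.22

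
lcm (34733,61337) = 2882839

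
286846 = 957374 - 670528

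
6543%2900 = 743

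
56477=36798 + 19679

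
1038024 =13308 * 78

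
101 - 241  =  -140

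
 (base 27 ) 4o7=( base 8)6763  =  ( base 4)313303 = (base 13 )1819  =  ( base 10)3571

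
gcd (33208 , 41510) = 8302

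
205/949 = 205/949 = 0.22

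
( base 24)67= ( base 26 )5L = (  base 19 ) 7i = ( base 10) 151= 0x97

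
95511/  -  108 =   -  31837/36 = - 884.36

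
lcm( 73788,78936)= 3394248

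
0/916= 0= 0.00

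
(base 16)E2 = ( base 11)196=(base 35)6g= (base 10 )226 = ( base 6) 1014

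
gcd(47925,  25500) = 75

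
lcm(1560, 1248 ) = 6240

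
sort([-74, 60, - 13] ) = [  -  74, -13, 60] 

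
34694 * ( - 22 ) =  - 763268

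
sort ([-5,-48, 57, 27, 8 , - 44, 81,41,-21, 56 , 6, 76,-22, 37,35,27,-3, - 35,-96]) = [ - 96, -48, -44, - 35, - 22, - 21, - 5,-3,  6,8, 27,27 , 35, 37, 41 , 56, 57,  76, 81 ] 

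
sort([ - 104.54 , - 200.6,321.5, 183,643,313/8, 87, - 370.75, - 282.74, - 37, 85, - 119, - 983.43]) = [ -983.43,  -  370.75, - 282.74 , - 200.6  , - 119 , - 104.54,-37,  313/8, 85,87,183,321.5,643 ] 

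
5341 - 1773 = 3568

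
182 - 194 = -12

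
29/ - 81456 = -1 + 81427/81456  =  - 0.00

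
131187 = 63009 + 68178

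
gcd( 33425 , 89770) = 955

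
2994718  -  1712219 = 1282499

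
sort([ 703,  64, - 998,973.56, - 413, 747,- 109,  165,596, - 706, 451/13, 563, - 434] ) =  [ - 998, - 706, - 434, - 413 , - 109, 451/13, 64, 165, 563, 596, 703, 747,973.56] 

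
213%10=3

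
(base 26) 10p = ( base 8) 1275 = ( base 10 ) 701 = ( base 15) 31b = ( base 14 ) 381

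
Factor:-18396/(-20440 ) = 2^( - 1)*3^2*5^( -1) = 9/10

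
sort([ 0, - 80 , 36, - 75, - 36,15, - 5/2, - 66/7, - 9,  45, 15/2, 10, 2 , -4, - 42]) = [  -  80, - 75, - 42, - 36, - 66/7, - 9,  -  4 , - 5/2,0 , 2,15/2, 10,15,36 , 45 ]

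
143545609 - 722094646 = - 578549037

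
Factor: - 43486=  - 2^1*17^1 *1279^1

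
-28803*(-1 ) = 28803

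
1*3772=3772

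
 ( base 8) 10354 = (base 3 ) 12221110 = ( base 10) 4332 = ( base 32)47C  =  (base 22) 8KK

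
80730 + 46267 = 126997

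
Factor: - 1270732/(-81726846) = 2^1*3^( - 1 )*107^1*881^( - 1)*2969^1*15461^(-1 ) =635366/40863423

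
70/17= 70/17  =  4.12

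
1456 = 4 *364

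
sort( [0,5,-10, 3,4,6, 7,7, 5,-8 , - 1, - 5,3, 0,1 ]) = [ - 10, - 8, - 5,-1,0,0,  1, 3,3, 4,5,5, 6 , 7 , 7 ]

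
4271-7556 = - 3285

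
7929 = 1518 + 6411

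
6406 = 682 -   -  5724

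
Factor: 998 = 2^1*499^1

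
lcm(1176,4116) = 8232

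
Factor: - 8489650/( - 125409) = 2^1 * 3^( - 1)*5^2 * 13^1*17^(-1 )*37^1*353^1*2459^( - 1)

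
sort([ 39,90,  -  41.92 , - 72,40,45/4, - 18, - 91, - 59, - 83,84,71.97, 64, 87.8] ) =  [ - 91,-83, -72, - 59,  -  41.92, - 18,45/4  ,  39, 40,64,71.97,84,87.8, 90 ] 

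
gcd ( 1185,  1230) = 15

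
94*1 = 94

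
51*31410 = 1601910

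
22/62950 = 11/31475 = 0.00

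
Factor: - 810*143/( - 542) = 3^4 * 5^1*11^1 * 13^1*271^( - 1) = 57915/271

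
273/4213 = 273/4213 = 0.06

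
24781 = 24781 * 1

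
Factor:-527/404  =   - 2^(-2)*17^1*31^1*101^ ( - 1) 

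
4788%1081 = 464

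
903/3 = 301 = 301.00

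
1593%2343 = 1593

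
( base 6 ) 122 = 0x32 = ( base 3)1212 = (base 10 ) 50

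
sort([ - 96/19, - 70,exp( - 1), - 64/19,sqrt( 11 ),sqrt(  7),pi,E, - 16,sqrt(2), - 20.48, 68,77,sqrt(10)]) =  [ - 70, - 20.48, - 16, - 96/19, - 64/19,exp (-1) , sqrt(2),sqrt(7 ), E,pi,sqrt( 10),  sqrt( 11 ),68,77]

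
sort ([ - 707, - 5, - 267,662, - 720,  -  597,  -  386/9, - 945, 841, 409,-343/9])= [ - 945, - 720, - 707, - 597, - 267, - 386/9, - 343/9  , - 5, 409,662, 841] 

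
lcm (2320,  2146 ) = 85840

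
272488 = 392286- 119798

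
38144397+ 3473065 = 41617462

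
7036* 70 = 492520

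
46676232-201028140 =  - 154351908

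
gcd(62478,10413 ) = 10413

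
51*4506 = 229806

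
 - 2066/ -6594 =1033/3297 = 0.31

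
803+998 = 1801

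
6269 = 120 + 6149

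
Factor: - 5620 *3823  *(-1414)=30380157640 =2^3 * 5^1*7^1*101^1* 281^1*3823^1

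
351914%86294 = 6738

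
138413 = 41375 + 97038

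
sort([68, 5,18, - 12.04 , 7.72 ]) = [ - 12.04 , 5 , 7.72,18, 68 ] 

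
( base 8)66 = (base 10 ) 54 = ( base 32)1M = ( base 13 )42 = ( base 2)110110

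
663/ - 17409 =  - 221/5803 = - 0.04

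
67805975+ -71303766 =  - 3497791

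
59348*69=4095012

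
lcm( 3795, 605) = 41745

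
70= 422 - 352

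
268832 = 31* 8672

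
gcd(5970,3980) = 1990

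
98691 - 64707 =33984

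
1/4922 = 1/4922 = 0.00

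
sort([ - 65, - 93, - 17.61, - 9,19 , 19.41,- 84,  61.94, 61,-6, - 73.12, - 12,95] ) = [ - 93,-84,-73.12, - 65  , - 17.61,  -  12, - 9,-6, 19, 19.41,61,61.94, 95 ]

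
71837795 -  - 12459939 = 84297734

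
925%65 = 15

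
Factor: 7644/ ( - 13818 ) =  - 26/47 =- 2^1*13^1 * 47^(-1) 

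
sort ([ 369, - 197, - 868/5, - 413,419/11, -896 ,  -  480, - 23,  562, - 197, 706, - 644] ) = [ - 896, - 644, - 480, - 413, - 197, - 197 , - 868/5, - 23,419/11 , 369,  562, 706]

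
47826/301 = 158 + 268/301 = 158.89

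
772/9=772/9=85.78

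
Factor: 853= 853^1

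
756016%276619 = 202778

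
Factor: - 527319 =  - 3^2 * 13^1*4507^1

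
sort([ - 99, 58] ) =[ - 99,58] 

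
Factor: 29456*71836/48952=2^3* 7^1 * 29^(-1) * 211^( - 1)*  263^1*17959^1 = 264500152/6119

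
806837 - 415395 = 391442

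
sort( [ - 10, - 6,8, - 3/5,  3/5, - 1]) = [ - 10, - 6, - 1, - 3/5  ,  3/5,8]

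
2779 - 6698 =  -3919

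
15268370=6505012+8763358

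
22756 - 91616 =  -68860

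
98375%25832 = 20879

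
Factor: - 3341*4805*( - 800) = 2^5*5^3*13^1*31^2*257^1 = 12842804000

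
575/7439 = 575/7439 = 0.08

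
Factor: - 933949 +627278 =-306671 = - 131^1*2341^1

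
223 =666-443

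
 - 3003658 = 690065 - 3693723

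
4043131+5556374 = 9599505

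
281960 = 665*424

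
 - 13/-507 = 1/39 = 0.03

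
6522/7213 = 6522/7213 = 0.90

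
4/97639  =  4/97639 = 0.00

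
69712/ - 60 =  - 1162 + 2/15 = - 1161.87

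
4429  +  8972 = 13401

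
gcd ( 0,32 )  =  32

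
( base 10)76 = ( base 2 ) 1001100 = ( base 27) 2m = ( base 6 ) 204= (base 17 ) 48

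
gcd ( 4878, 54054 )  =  18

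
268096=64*4189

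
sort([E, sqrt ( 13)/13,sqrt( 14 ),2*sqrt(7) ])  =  [sqrt(13)/13, E, sqrt( 14), 2*sqrt(  7)]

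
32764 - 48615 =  - 15851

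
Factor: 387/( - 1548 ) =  - 2^( - 2) = - 1/4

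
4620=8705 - 4085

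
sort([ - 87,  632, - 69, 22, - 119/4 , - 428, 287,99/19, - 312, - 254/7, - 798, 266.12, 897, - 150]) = [ - 798,-428 , - 312, - 150, -87, - 69, - 254/7, - 119/4, 99/19  ,  22, 266.12, 287 , 632, 897 ]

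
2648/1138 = 1324/569= 2.33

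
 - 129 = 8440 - 8569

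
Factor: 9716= 2^2*7^1*347^1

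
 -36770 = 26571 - 63341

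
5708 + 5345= 11053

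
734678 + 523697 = 1258375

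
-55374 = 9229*(  -  6) 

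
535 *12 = 6420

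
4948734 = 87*56882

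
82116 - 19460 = 62656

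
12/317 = 12/317 = 0.04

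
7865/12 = 7865/12 = 655.42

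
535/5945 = 107/1189=0.09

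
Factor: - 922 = - 2^1*461^1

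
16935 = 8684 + 8251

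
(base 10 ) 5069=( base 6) 35245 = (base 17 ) 1093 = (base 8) 11715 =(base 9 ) 6852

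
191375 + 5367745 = 5559120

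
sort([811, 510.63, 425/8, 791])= [ 425/8, 510.63, 791, 811 ]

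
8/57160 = 1/7145 = 0.00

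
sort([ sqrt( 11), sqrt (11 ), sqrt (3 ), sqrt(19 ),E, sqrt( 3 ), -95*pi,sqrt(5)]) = [ - 95 * pi,  sqrt( 3 ), sqrt(3),sqrt(5 ),E,  sqrt(11),sqrt(11 ),sqrt(19)]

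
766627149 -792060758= - 25433609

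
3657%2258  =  1399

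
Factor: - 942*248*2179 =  - 2^4*3^1 * 31^1 * 157^1*2179^1 = - 509049264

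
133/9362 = 133/9362= 0.01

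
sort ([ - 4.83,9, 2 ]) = [ - 4.83, 2 , 9] 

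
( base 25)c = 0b1100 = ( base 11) 11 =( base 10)12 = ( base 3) 110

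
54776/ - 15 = -3652 + 4/15 = - 3651.73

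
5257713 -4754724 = 502989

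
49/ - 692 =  - 1+643/692 = - 0.07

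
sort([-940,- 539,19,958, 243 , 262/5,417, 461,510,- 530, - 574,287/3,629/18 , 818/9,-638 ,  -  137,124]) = [-940, - 638, - 574, -539,  -  530, - 137,19, 629/18, 262/5,818/9, 287/3, 124, 243,417, 461, 510, 958] 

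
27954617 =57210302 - 29255685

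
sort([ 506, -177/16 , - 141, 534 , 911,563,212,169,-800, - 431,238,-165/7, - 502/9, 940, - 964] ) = [ - 964, - 800, - 431, - 141, - 502/9, - 165/7, - 177/16,169,212,238 , 506, 534,  563 , 911,940]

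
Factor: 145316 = 2^2 * 17^1*2137^1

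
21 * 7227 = 151767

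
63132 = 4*15783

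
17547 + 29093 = 46640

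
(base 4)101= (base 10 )17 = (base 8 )21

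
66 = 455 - 389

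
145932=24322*6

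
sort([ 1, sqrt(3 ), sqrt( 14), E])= [1, sqrt( 3), E , sqrt( 14) ]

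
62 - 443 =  - 381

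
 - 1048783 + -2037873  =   - 3086656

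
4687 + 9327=14014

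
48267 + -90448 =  - 42181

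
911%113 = 7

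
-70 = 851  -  921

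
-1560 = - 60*26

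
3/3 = 1=1.00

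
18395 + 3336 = 21731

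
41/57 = 41/57  =  0.72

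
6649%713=232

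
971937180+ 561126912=1533064092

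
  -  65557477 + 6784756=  - 58772721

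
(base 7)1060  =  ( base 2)110000001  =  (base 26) EL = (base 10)385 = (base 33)BM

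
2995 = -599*( - 5)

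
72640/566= 36320/283 = 128.34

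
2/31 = 2/31 = 0.06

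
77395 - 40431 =36964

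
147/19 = 147/19= 7.74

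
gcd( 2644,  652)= 4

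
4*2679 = 10716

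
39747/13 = 3057 + 6/13 = 3057.46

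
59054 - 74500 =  - 15446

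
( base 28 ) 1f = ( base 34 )19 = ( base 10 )43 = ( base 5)133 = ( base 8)53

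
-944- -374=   -  570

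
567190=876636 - 309446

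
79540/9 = 8837 + 7/9 =8837.78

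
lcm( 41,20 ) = 820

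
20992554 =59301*354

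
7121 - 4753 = 2368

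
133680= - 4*(-33420 ) 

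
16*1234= 19744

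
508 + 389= 897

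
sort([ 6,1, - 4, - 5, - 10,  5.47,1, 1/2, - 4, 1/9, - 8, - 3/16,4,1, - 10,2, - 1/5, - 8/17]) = [ - 10,-10, - 8, - 5, - 4, - 4, - 8/17, - 1/5,  -  3/16, 1/9,1/2, 1,1 , 1,2,4, 5.47,6 ] 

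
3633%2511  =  1122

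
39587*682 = 26998334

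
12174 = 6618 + 5556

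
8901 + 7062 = 15963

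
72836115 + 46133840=118969955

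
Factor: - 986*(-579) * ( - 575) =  -328264050 = - 2^1*3^1*5^2*17^1*23^1* 29^1*193^1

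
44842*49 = 2197258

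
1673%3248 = 1673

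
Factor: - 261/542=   -  2^( - 1 ) * 3^2*29^1*271^( - 1)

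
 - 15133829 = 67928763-83062592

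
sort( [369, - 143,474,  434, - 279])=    [- 279, -143 , 369,434,474] 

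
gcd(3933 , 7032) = 3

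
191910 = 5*38382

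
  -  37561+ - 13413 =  - 50974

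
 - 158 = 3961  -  4119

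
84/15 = 5  +  3/5 = 5.60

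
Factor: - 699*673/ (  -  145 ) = 470427/145 = 3^1*5^( - 1)*29^( - 1 )*233^1*673^1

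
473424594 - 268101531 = 205323063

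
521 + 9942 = 10463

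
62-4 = 58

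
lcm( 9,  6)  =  18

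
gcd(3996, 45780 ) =12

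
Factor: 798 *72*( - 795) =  - 45677520 = - 2^4 * 3^4*5^1 * 7^1*19^1*53^1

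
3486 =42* 83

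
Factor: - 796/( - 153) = 2^2*3^( - 2)*17^(-1) *199^1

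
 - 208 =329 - 537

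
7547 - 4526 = 3021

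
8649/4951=1  +  3698/4951 = 1.75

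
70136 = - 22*( - 3188 )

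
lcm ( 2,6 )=6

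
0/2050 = 0 = 0.00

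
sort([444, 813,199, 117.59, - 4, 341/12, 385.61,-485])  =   [ - 485, - 4,341/12,117.59,199 , 385.61, 444, 813]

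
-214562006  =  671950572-886512578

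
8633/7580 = 8633/7580 = 1.14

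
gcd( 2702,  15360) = 2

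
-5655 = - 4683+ - 972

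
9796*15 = 146940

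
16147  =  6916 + 9231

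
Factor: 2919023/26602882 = 2^(-1 )*71^1*1879^(- 1)*7079^( - 1)*41113^1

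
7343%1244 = 1123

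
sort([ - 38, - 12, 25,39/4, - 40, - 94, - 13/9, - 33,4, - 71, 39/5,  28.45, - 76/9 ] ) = [ - 94, - 71, -40,  -  38, - 33, - 12 , - 76/9 , - 13/9, 4,39/5, 39/4, 25,28.45] 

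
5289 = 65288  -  59999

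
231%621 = 231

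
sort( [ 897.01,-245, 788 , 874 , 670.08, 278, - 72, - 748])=[-748, - 245, - 72,278,670.08, 788,874 , 897.01 ] 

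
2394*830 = 1987020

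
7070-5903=1167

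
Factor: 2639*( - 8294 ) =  - 2^1*7^1*11^1*13^2*29^2= - 21887866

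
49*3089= 151361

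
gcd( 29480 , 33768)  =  536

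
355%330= 25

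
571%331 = 240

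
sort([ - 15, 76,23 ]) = [-15,23,76] 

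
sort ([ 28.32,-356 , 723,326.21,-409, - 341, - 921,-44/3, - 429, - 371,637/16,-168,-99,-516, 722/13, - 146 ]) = [  -  921, - 516,-429, - 409,- 371,-356, - 341,  -  168,-146,  -  99, -44/3,  28.32,637/16,  722/13,326.21, 723] 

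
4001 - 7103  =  -3102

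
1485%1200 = 285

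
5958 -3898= 2060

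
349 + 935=1284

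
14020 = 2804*5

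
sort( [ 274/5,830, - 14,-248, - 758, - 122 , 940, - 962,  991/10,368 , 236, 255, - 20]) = [ - 962,-758, - 248, - 122,-20, - 14,274/5,991/10,236,255,368, 830, 940]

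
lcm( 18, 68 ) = 612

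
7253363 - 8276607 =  - 1023244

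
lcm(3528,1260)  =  17640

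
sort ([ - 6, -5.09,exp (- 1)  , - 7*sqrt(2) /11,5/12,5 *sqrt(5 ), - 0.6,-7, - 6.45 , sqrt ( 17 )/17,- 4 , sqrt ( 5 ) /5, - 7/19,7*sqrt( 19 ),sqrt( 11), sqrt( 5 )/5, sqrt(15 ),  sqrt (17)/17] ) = [ - 7, - 6.45, - 6,  -  5.09, - 4, - 7*sqrt (2)/11 , - 0.6, - 7/19,sqrt (17 ) /17,sqrt( 17)/17,exp ( - 1) , 5/12,sqrt(5)/5,sqrt(5)/5,  sqrt(11),sqrt (15 )  ,  5*sqrt ( 5 ),7*sqrt(19 )]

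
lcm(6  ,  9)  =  18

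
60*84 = 5040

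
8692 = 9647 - 955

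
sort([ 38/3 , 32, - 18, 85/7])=[ - 18,85/7,38/3,32] 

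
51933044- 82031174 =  - 30098130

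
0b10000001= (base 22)5J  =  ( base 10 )129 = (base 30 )49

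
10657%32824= 10657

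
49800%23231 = 3338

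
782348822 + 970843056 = 1753191878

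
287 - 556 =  - 269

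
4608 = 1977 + 2631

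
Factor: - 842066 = -2^1*421033^1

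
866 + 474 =1340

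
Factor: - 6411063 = - 3^1 * 2137021^1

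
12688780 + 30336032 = 43024812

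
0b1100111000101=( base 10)6597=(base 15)1E4C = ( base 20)g9h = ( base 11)4A58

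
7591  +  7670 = 15261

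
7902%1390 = 952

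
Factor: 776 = 2^3 * 97^1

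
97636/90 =48818/45 = 1084.84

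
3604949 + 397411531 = 401016480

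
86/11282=43/5641 = 0.01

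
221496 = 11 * 20136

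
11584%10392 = 1192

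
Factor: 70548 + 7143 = 3^1*19^1 * 29^1*47^1 = 77691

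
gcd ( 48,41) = 1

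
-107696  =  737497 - 845193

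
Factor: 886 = 2^1*443^1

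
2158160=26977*80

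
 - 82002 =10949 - 92951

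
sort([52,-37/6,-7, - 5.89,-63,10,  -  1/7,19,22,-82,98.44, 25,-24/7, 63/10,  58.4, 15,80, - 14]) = [-82, - 63, - 14, - 7,-37/6,-5.89, - 24/7, - 1/7,63/10, 10, 15, 19,22,25,52, 58.4, 80, 98.44 ]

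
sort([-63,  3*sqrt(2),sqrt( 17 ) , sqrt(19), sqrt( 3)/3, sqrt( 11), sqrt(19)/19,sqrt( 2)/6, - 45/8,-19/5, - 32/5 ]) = [ - 63,- 32/5, - 45/8, - 19/5,sqrt ( 19 ) /19, sqrt( 2)/6,sqrt( 3)/3, sqrt( 11), sqrt(17), 3*sqrt( 2), sqrt( 19 ) ] 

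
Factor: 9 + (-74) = -65 = - 5^1*13^1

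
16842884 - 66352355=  - 49509471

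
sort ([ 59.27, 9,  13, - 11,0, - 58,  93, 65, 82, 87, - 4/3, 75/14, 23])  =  [ - 58,-11,  -  4/3,0,  75/14, 9, 13, 23,59.27, 65,  82 , 87,93]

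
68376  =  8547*8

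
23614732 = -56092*( - 421)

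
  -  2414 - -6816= 4402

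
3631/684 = 5 + 211/684 = 5.31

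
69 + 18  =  87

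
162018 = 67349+94669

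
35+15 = 50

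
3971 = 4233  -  262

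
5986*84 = 502824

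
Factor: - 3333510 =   -  2^1*3^2*5^1*37039^1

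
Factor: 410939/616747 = 607^1 *911^(  -  1)=607/911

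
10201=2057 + 8144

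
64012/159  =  402+94/159 = 402.59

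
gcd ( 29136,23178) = 6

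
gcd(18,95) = 1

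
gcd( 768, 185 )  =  1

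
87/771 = 29/257  =  0.11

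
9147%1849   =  1751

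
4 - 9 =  - 5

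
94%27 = 13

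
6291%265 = 196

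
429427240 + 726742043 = 1156169283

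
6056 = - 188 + 6244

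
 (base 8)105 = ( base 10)69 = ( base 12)59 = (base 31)27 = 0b1000101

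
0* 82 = 0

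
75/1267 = 75/1267 = 0.06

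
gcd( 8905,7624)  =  1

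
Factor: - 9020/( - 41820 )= 11/51 = 3^(-1 )*11^1*17^( - 1) 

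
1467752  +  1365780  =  2833532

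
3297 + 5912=9209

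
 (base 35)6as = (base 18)15f6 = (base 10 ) 7728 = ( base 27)ag6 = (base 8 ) 17060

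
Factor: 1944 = 2^3 * 3^5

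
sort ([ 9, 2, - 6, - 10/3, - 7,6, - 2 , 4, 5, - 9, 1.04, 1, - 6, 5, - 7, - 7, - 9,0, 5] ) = [ - 9, - 9,  -  7, - 7, - 7, - 6, - 6, - 10/3, - 2,0, 1, 1.04,2, 4, 5 , 5, 5,6,9]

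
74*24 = 1776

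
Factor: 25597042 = 2^1*  1091^1*11731^1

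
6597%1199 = 602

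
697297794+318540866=1015838660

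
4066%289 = 20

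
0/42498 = 0 = 0.00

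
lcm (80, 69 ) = 5520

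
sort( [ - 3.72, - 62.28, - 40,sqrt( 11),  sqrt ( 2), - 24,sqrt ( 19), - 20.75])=[ - 62.28, -40 ,- 24, - 20.75 , - 3.72, sqrt( 2 ), sqrt( 11),sqrt( 19) ]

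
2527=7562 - 5035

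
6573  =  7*939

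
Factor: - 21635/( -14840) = 2^( - 3 )*7^ ( - 1 )*53^( - 1)*4327^1 = 4327/2968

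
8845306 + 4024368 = 12869674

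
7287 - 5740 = 1547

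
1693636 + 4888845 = 6582481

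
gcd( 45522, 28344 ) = 6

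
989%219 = 113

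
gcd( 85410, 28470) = 28470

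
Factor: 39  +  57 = 2^5 * 3^1 = 96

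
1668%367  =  200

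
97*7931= 769307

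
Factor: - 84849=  - 3^1*28283^1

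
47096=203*232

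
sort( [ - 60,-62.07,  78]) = [ - 62.07, - 60,78]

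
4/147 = 4/147= 0.03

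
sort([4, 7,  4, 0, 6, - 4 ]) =[ - 4,0, 4 , 4,6, 7] 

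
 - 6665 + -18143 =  - 24808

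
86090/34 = 2532 + 1/17 = 2532.06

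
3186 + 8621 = 11807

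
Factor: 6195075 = 3^1*5^2*82601^1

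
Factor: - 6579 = - 3^2*17^1*43^1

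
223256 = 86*2596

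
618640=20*30932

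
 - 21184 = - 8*2648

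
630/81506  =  315/40753 = 0.01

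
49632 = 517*96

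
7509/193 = 38 + 175/193 = 38.91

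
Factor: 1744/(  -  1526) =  - 2^3* 7^(  -  1 ) = - 8/7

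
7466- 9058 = -1592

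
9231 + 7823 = 17054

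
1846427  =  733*2519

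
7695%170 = 45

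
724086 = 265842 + 458244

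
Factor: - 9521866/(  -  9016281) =2^1*3^ ( - 2) * 131^1*36343^1*1001809^( - 1)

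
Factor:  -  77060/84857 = -2^2*5^1*3853^1*84857^( - 1)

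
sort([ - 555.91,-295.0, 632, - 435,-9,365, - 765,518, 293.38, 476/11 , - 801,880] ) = [ - 801, - 765, - 555.91, - 435, - 295.0, - 9,476/11,293.38,365, 518, 632, 880 ]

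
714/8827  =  102/1261= 0.08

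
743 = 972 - 229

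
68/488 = 17/122 = 0.14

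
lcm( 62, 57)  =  3534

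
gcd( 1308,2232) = 12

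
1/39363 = 1/39363 = 0.00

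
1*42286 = 42286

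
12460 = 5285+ 7175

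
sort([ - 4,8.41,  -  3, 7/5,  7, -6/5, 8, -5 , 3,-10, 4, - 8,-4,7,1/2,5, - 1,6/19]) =[  -  10, - 8,-5,-4, - 4, - 3,-6/5, - 1  ,  6/19,1/2,  7/5 , 3,4 , 5,7,7, 8,8.41 ] 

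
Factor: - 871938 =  - 2^1*3^3 * 67^1*241^1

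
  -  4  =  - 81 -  - 77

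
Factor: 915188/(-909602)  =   - 457594/454801 = - 2^1*17^( - 1 ) * 31^( - 1 )*863^( -1 )*228797^1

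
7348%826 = 740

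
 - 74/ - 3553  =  74/3553 = 0.02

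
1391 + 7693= 9084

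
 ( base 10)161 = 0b10100001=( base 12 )115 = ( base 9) 188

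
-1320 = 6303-7623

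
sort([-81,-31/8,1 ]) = [ - 81,  -  31/8,1]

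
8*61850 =494800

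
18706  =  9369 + 9337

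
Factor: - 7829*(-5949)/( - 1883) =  - 3^2 *7^(-1)*269^ ( - 1)*661^1*7829^1= - 46574721/1883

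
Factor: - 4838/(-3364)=2419/1682=2^( - 1)*29^ (-2 ) * 41^1 * 59^1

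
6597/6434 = 1 + 163/6434 = 1.03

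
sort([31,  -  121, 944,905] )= [ - 121,31, 905,944 ] 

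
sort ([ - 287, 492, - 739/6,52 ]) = [ - 287,-739/6,52, 492 ] 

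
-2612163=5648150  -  8260313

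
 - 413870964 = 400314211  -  814185175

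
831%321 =189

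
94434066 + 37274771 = 131708837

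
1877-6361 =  - 4484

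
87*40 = 3480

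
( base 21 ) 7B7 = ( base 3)11120011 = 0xcfd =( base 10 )3325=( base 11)2553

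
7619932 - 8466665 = -846733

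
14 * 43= 602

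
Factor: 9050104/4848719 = 2^3 * 7^2* 23087^1 * 4848719^(-1)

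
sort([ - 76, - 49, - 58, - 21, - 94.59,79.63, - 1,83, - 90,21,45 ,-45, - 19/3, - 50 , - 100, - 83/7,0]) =[ - 100, - 94.59, - 90, - 76, - 58, - 50, - 49, - 45, - 21, - 83/7, - 19/3, - 1, 0, 21 , 45,79.63,  83]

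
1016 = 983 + 33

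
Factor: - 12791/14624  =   - 2^( - 5 )*457^( - 1)*12791^1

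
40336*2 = 80672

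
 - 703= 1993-2696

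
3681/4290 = 1227/1430 = 0.86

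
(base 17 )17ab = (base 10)7117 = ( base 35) 5SC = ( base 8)15715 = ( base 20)HFH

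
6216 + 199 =6415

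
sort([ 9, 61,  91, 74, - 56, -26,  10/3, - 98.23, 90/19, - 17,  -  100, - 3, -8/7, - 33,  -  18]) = [ - 100, - 98.23 , - 56, - 33, - 26, - 18, - 17, - 3, - 8/7,10/3, 90/19, 9, 61, 74,91]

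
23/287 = 23/287 = 0.08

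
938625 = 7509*125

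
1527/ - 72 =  - 22 + 19/24 = - 21.21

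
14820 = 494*30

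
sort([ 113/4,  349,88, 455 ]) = [ 113/4, 88,349,455]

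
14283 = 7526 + 6757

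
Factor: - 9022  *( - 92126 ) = 831160772 = 2^2*13^1 * 73^1*347^1*631^1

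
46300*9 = 416700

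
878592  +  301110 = 1179702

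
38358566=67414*569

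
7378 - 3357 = 4021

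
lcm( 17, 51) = 51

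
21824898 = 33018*661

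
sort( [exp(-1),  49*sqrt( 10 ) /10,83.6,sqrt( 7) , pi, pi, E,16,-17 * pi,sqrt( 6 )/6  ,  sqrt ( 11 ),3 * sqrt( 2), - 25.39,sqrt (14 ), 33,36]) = [ - 17 * pi, - 25.39,exp( - 1 ), sqrt( 6) /6, sqrt(7), E , pi, pi, sqrt( 11 ),  sqrt (14), 3*sqrt(2 ),49*sqrt( 10 )/10,16,  33,36,83.6]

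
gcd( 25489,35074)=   71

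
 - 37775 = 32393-70168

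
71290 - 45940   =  25350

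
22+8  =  30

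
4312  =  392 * 11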